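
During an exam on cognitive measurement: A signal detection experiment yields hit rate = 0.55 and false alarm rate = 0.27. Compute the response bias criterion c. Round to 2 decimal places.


c = -0.5 * (z(HR) + z(FAR))
z(0.55) = 0.1257
z(0.27) = -0.6128
c = -0.5 * (0.1257 + -0.6128)
= -0.5 * -0.4871
= 0.24


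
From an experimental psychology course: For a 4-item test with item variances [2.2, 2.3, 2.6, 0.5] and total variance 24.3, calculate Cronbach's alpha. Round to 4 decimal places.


alpha = (k/(k-1)) * (1 - sum(s_i^2)/s_total^2)
sum(item variances) = 7.6
k/(k-1) = 4/3 = 1.333333
1 - 7.6/24.3 = 1 - 0.312757 = 0.687243
alpha = 1.333333 * 0.687243
= 0.9163


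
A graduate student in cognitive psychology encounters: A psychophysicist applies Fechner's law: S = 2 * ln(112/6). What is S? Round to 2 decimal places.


S = 2 * ln(112/6)
I/I0 = 18.666667
ln(18.666667) = 2.9267
S = 2 * 2.9267
= 5.85


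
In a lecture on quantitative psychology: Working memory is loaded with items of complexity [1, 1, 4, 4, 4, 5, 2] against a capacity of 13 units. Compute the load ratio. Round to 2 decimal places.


Total complexity = 1 + 1 + 4 + 4 + 4 + 5 + 2 = 21
Load = total / capacity = 21 / 13
= 1.62


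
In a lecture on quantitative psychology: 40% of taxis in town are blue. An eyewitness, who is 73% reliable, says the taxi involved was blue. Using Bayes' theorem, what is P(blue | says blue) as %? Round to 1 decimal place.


P(blue | says blue) = P(says blue | blue)*P(blue) / [P(says blue | blue)*P(blue) + P(says blue | not blue)*P(not blue)]
Numerator = 0.73 * 0.4 = 0.292
False identification = 0.27 * 0.6 = 0.162
P = 0.292 / (0.292 + 0.162)
= 0.292 / 0.454
As percentage = 64.3


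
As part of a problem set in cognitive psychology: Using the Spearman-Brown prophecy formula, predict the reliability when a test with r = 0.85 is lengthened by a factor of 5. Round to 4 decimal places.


r_new = n*r / (1 + (n-1)*r)
Numerator = 5 * 0.85 = 4.25
Denominator = 1 + 4 * 0.85 = 4.4
r_new = 4.25 / 4.4
= 0.9659


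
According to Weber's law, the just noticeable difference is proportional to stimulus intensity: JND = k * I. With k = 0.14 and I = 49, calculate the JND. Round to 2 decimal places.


JND = k * I
JND = 0.14 * 49
= 6.86


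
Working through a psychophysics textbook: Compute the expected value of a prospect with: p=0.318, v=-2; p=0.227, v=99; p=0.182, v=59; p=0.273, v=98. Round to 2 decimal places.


EU = sum(p_i * v_i)
0.318 * -2 = -0.636
0.227 * 99 = 22.473
0.182 * 59 = 10.738
0.273 * 98 = 26.754
EU = -0.636 + 22.473 + 10.738 + 26.754
= 59.33


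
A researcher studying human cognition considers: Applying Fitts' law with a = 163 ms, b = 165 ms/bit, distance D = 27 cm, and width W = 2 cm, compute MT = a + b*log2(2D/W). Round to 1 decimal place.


MT = 163 + 165 * log2(2*27/2)
2D/W = 27.0
log2(27.0) = 4.7549
MT = 163 + 165 * 4.7549
= 947.6 ms


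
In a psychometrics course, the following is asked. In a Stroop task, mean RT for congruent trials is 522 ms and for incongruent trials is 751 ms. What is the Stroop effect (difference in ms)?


Stroop effect = RT(incongruent) - RT(congruent)
= 751 - 522
= 229 ms


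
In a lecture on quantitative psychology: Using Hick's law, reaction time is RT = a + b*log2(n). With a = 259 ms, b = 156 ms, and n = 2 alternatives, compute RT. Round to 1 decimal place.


RT = 259 + 156 * log2(2)
log2(2) = 1.0
RT = 259 + 156 * 1.0
= 259 + 156.0
= 415.0 ms


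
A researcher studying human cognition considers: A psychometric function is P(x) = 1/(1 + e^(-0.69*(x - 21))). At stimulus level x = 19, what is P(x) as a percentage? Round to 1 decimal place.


P(x) = 1/(1 + e^(-0.69*(19 - 21)))
Exponent = -0.69 * -2 = 1.38
e^(1.38) = 3.974902
P = 1/(1 + 3.974902) = 0.201009
Percentage = 20.1


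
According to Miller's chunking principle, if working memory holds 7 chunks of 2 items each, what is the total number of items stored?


Total items = chunks * items_per_chunk
= 7 * 2
= 14


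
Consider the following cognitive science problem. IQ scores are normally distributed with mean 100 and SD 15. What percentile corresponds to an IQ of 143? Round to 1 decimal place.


z = (IQ - mean) / SD
z = (143 - 100) / 15 = 2.8667
Percentile = Phi(2.8667) * 100
Phi(2.8667) = 0.997926
= 99.8


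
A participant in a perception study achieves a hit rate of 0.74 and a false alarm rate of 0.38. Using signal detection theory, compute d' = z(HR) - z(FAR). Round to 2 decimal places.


d' = z(HR) - z(FAR)
z(0.74) = 0.6433
z(0.38) = -0.3055
d' = 0.6433 - -0.3055
= 0.95


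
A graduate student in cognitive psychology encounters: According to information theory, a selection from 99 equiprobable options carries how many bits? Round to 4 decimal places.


H = log2(n)
H = log2(99)
= 6.6294


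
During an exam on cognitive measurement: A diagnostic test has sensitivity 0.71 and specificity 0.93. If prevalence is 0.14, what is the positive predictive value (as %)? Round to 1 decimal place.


PPV = (sens * prev) / (sens * prev + (1-spec) * (1-prev))
Numerator = 0.71 * 0.14 = 0.0994
P(positive and no disease) = (1 - spec) * (1 - prev) = (1 - 0.93) * (1 - 0.14) = 0.0602
Denominator = 0.0994 + 0.0602 = 0.1596
PPV = 0.0994 / 0.1596 = 0.622807
As percentage = 62.3


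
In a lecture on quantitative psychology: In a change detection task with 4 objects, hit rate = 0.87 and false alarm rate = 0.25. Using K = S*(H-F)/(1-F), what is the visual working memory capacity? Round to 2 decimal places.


K = S * (H - F) / (1 - F)
H - F = 0.62
1 - F = 0.75
K = 4 * 0.62 / 0.75
= 3.31


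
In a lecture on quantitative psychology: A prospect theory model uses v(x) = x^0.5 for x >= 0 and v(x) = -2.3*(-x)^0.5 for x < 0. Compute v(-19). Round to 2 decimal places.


Since x = -19 < 0, use v(x) = -lambda*(-x)^alpha
(-x) = 19
19^0.5 = 4.3589
v(-19) = -2.3 * 4.3589
= -10.03


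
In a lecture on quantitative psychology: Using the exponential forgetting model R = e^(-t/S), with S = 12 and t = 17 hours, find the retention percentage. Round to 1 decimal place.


R = e^(-t/S)
-t/S = -17/12 = -1.416667
R = e^(-1.416667) = 0.242521
Percentage = 0.242521 * 100
= 24.3


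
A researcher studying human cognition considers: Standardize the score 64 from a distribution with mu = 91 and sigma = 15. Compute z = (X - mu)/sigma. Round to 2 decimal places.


z = (X - mu) / sigma
= (64 - 91) / 15
= -27 / 15
= -1.80


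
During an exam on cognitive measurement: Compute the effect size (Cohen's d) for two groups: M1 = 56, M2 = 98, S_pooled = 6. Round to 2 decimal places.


Cohen's d = (M1 - M2) / S_pooled
= (56 - 98) / 6
= -42 / 6
= -7.00


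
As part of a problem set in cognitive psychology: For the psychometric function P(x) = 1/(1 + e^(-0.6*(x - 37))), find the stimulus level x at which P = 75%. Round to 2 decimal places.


At P = 0.75: 0.75 = 1/(1 + e^(-k*(x-x0)))
Solving: e^(-k*(x-x0)) = 1/3
x = x0 + ln(3)/k
ln(3) = 1.0986
x = 37 + 1.0986/0.6
= 37 + 1.831
= 38.83


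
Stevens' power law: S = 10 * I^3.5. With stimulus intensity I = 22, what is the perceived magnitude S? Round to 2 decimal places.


S = 10 * 22^3.5
22^3.5 = 49943.547
S = 10 * 49943.547
= 499435.47


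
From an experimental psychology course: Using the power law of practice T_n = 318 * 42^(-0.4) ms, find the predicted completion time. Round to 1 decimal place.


T_n = 318 * 42^(-0.4)
42^(-0.4) = 0.224233
T_n = 318 * 0.224233
= 71.3 ms


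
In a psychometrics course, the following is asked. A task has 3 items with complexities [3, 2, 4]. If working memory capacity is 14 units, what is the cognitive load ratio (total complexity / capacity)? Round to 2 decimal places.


Total complexity = 3 + 2 + 4 = 9
Load = total / capacity = 9 / 14
= 0.64


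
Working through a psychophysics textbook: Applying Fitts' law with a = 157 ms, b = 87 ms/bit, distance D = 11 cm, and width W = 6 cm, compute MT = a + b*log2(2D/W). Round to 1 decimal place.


MT = 157 + 87 * log2(2*11/6)
2D/W = 3.666667
log2(3.666667) = 1.8745
MT = 157 + 87 * 1.8745
= 320.1 ms


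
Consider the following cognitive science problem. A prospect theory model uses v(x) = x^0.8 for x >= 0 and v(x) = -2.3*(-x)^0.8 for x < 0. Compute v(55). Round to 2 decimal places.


Since x = 55 >= 0, use v(x) = x^0.8
55^0.8 = 24.6769
v(55) = 24.68


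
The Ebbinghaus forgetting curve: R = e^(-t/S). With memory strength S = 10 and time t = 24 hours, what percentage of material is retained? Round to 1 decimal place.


R = e^(-t/S)
-t/S = -24/10 = -2.4
R = e^(-2.4) = 0.090718
Percentage = 0.090718 * 100
= 9.1


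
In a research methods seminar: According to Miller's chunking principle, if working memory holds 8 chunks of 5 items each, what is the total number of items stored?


Total items = chunks * items_per_chunk
= 8 * 5
= 40


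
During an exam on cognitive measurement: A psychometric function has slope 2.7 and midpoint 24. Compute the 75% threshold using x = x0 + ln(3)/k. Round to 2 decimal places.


At P = 0.75: 0.75 = 1/(1 + e^(-k*(x-x0)))
Solving: e^(-k*(x-x0)) = 1/3
x = x0 + ln(3)/k
ln(3) = 1.0986
x = 24 + 1.0986/2.7
= 24 + 0.4069
= 24.41


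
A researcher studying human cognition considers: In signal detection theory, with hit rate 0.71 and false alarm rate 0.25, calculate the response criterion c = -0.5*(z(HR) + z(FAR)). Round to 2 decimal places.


c = -0.5 * (z(HR) + z(FAR))
z(0.71) = 0.5534
z(0.25) = -0.6745
c = -0.5 * (0.5534 + -0.6745)
= -0.5 * -0.1211
= 0.06


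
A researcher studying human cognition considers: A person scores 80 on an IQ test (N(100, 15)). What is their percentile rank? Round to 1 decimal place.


z = (IQ - mean) / SD
z = (80 - 100) / 15 = -1.3333
Percentile = Phi(-1.3333) * 100
Phi(-1.3333) = 0.091217
= 9.1


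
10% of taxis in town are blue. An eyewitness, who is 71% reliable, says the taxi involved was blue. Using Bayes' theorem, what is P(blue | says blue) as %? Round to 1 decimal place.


P(blue | says blue) = P(says blue | blue)*P(blue) / [P(says blue | blue)*P(blue) + P(says blue | not blue)*P(not blue)]
Numerator = 0.71 * 0.1 = 0.071
False identification = 0.29 * 0.9 = 0.261
P = 0.071 / (0.071 + 0.261)
= 0.071 / 0.332
As percentage = 21.4


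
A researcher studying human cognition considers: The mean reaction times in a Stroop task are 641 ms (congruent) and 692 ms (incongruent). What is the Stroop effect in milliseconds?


Stroop effect = RT(incongruent) - RT(congruent)
= 692 - 641
= 51 ms


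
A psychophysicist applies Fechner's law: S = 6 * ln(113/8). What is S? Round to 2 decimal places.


S = 6 * ln(113/8)
I/I0 = 14.125
ln(14.125) = 2.6479
S = 6 * 2.6479
= 15.89


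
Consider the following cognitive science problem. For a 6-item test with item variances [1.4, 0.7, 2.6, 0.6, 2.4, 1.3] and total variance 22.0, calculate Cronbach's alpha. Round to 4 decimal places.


alpha = (k/(k-1)) * (1 - sum(s_i^2)/s_total^2)
sum(item variances) = 9.0
k/(k-1) = 6/5 = 1.2
1 - 9.0/22.0 = 1 - 0.409091 = 0.590909
alpha = 1.2 * 0.590909
= 0.7091


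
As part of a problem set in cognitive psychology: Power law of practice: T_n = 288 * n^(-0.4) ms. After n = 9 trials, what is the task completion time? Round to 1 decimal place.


T_n = 288 * 9^(-0.4)
9^(-0.4) = 0.415244
T_n = 288 * 0.415244
= 119.6 ms


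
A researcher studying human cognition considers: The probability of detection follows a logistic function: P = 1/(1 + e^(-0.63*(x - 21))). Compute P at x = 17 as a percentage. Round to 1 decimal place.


P(x) = 1/(1 + e^(-0.63*(17 - 21)))
Exponent = -0.63 * -4 = 2.52
e^(2.52) = 12.428597
P = 1/(1 + 12.428597) = 0.074468
Percentage = 7.4


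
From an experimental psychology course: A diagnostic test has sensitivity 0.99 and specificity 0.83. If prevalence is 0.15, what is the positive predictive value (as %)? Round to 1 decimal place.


PPV = (sens * prev) / (sens * prev + (1-spec) * (1-prev))
Numerator = 0.99 * 0.15 = 0.1485
P(positive and no disease) = (1 - spec) * (1 - prev) = (1 - 0.83) * (1 - 0.15) = 0.1445
Denominator = 0.1485 + 0.1445 = 0.293
PPV = 0.1485 / 0.293 = 0.506826
As percentage = 50.7


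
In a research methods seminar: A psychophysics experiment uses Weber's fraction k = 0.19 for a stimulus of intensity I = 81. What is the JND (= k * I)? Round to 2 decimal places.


JND = k * I
JND = 0.19 * 81
= 15.39


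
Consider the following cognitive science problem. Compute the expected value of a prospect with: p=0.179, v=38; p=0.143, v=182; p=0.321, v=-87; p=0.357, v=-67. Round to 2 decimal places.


EU = sum(p_i * v_i)
0.179 * 38 = 6.802
0.143 * 182 = 26.026
0.321 * -87 = -27.927
0.357 * -67 = -23.919
EU = 6.802 + 26.026 + -27.927 + -23.919
= -19.02


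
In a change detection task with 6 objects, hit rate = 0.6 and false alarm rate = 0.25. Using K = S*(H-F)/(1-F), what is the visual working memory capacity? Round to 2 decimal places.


K = S * (H - F) / (1 - F)
H - F = 0.35
1 - F = 0.75
K = 6 * 0.35 / 0.75
= 2.80


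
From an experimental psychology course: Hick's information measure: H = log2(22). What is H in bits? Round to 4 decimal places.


H = log2(n)
H = log2(22)
= 4.4594


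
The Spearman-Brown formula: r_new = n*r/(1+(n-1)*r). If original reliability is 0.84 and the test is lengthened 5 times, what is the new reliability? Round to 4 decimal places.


r_new = n*r / (1 + (n-1)*r)
Numerator = 5 * 0.84 = 4.2
Denominator = 1 + 4 * 0.84 = 4.36
r_new = 4.2 / 4.36
= 0.9633


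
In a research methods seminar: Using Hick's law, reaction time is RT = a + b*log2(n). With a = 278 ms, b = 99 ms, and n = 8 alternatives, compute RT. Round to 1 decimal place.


RT = 278 + 99 * log2(8)
log2(8) = 3.0
RT = 278 + 99 * 3.0
= 278 + 297.0
= 575.0 ms


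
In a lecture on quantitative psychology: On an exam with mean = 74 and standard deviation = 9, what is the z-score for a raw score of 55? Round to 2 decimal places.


z = (X - mu) / sigma
= (55 - 74) / 9
= -19 / 9
= -2.11


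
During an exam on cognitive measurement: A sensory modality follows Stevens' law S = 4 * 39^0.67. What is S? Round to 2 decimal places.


S = 4 * 39^0.67
39^0.67 = 11.6416
S = 4 * 11.6416
= 46.57


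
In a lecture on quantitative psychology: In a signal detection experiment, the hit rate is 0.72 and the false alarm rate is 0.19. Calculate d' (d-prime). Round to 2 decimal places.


d' = z(HR) - z(FAR)
z(0.72) = 0.5828
z(0.19) = -0.8779
d' = 0.5828 - -0.8779
= 1.46


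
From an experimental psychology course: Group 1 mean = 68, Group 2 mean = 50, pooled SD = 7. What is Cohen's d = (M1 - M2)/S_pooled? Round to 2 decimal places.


Cohen's d = (M1 - M2) / S_pooled
= (68 - 50) / 7
= 18 / 7
= 2.57


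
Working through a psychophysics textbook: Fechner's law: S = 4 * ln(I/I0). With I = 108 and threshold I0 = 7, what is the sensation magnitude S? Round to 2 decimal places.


S = 4 * ln(108/7)
I/I0 = 15.428571
ln(15.428571) = 2.7362
S = 4 * 2.7362
= 10.94


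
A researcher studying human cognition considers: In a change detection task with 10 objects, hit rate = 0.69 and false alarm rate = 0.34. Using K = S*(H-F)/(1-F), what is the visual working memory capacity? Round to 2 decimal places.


K = S * (H - F) / (1 - F)
H - F = 0.35
1 - F = 0.66
K = 10 * 0.35 / 0.66
= 5.30


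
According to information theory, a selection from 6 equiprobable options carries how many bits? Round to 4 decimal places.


H = log2(n)
H = log2(6)
= 2.5850


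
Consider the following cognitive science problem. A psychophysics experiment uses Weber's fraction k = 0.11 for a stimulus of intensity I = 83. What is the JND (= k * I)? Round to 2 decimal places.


JND = k * I
JND = 0.11 * 83
= 9.13


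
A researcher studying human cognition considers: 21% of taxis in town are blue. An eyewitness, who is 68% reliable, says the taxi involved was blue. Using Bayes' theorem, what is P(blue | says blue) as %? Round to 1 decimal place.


P(blue | says blue) = P(says blue | blue)*P(blue) / [P(says blue | blue)*P(blue) + P(says blue | not blue)*P(not blue)]
Numerator = 0.68 * 0.21 = 0.1428
False identification = 0.32 * 0.79 = 0.2528
P = 0.1428 / (0.1428 + 0.2528)
= 0.1428 / 0.3956
As percentage = 36.1


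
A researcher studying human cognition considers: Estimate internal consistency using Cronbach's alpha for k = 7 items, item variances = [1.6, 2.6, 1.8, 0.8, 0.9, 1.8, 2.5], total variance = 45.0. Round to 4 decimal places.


alpha = (k/(k-1)) * (1 - sum(s_i^2)/s_total^2)
sum(item variances) = 12.0
k/(k-1) = 7/6 = 1.166667
1 - 12.0/45.0 = 1 - 0.266667 = 0.733333
alpha = 1.166667 * 0.733333
= 0.8556


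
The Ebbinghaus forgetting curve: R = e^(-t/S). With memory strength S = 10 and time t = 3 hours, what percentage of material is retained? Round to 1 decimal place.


R = e^(-t/S)
-t/S = -3/10 = -0.3
R = e^(-0.3) = 0.740818
Percentage = 0.740818 * 100
= 74.1


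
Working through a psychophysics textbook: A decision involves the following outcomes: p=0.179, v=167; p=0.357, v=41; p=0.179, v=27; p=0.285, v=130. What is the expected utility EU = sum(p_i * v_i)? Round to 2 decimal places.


EU = sum(p_i * v_i)
0.179 * 167 = 29.893
0.357 * 41 = 14.637
0.179 * 27 = 4.833
0.285 * 130 = 37.05
EU = 29.893 + 14.637 + 4.833 + 37.05
= 86.41


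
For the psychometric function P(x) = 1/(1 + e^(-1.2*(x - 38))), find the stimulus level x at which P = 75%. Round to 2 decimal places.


At P = 0.75: 0.75 = 1/(1 + e^(-k*(x-x0)))
Solving: e^(-k*(x-x0)) = 1/3
x = x0 + ln(3)/k
ln(3) = 1.0986
x = 38 + 1.0986/1.2
= 38 + 0.9155
= 38.92


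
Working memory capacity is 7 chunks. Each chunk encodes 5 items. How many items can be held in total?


Total items = chunks * items_per_chunk
= 7 * 5
= 35


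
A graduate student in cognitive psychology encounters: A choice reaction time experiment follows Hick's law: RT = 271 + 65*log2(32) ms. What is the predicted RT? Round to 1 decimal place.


RT = 271 + 65 * log2(32)
log2(32) = 5.0
RT = 271 + 65 * 5.0
= 271 + 325.0
= 596.0 ms


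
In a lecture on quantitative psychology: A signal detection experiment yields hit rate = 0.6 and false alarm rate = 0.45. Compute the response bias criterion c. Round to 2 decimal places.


c = -0.5 * (z(HR) + z(FAR))
z(0.6) = 0.2533
z(0.45) = -0.1257
c = -0.5 * (0.2533 + -0.1257)
= -0.5 * 0.1276
= -0.06


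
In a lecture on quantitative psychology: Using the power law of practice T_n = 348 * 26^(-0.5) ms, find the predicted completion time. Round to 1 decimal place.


T_n = 348 * 26^(-0.5)
26^(-0.5) = 0.196116
T_n = 348 * 0.196116
= 68.2 ms


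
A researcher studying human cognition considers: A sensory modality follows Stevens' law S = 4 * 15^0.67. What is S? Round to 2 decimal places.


S = 4 * 15^0.67
15^0.67 = 6.1374
S = 4 * 6.1374
= 24.55


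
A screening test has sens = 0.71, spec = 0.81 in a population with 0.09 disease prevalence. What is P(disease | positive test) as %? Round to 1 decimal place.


PPV = (sens * prev) / (sens * prev + (1-spec) * (1-prev))
Numerator = 0.71 * 0.09 = 0.0639
P(positive and no disease) = (1 - spec) * (1 - prev) = (1 - 0.81) * (1 - 0.09) = 0.1729
Denominator = 0.0639 + 0.1729 = 0.2368
PPV = 0.0639 / 0.2368 = 0.269848
As percentage = 27.0


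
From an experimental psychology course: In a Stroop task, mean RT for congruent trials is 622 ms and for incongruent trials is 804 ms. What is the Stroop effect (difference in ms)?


Stroop effect = RT(incongruent) - RT(congruent)
= 804 - 622
= 182 ms


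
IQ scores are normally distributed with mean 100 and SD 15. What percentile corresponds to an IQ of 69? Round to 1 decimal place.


z = (IQ - mean) / SD
z = (69 - 100) / 15 = -2.0667
Percentile = Phi(-2.0667) * 100
Phi(-2.0667) = 0.019381
= 1.9


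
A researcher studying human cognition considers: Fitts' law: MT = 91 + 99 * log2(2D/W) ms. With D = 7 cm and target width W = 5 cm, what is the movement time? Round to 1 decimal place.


MT = 91 + 99 * log2(2*7/5)
2D/W = 2.8
log2(2.8) = 1.4854
MT = 91 + 99 * 1.4854
= 238.1 ms


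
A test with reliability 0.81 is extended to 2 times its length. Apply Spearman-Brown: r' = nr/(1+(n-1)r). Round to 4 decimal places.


r_new = n*r / (1 + (n-1)*r)
Numerator = 2 * 0.81 = 1.62
Denominator = 1 + 1 * 0.81 = 1.81
r_new = 1.62 / 1.81
= 0.8950


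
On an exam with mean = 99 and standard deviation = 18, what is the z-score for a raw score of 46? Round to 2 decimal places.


z = (X - mu) / sigma
= (46 - 99) / 18
= -53 / 18
= -2.94


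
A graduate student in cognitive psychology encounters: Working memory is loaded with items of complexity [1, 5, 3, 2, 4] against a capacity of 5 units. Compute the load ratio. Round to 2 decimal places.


Total complexity = 1 + 5 + 3 + 2 + 4 = 15
Load = total / capacity = 15 / 5
= 3.00


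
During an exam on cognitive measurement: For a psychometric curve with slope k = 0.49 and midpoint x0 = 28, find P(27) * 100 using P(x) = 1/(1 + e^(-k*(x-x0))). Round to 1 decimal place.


P(x) = 1/(1 + e^(-0.49*(27 - 28)))
Exponent = -0.49 * -1 = 0.49
e^(0.49) = 1.632316
P = 1/(1 + 1.632316) = 0.379894
Percentage = 38.0


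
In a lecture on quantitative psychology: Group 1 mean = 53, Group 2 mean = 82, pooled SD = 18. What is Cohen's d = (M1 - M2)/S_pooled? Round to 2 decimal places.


Cohen's d = (M1 - M2) / S_pooled
= (53 - 82) / 18
= -29 / 18
= -1.61


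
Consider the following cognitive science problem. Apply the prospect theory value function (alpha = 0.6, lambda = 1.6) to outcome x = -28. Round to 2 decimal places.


Since x = -28 < 0, use v(x) = -lambda*(-x)^alpha
(-x) = 28
28^0.6 = 7.3841
v(-28) = -1.6 * 7.3841
= -11.81


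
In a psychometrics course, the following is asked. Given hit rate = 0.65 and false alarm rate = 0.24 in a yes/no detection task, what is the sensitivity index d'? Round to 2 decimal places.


d' = z(HR) - z(FAR)
z(0.65) = 0.3853
z(0.24) = -0.7063
d' = 0.3853 - -0.7063
= 1.09


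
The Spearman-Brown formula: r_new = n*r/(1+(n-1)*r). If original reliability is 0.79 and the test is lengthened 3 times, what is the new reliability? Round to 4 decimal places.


r_new = n*r / (1 + (n-1)*r)
Numerator = 3 * 0.79 = 2.37
Denominator = 1 + 2 * 0.79 = 2.58
r_new = 2.37 / 2.58
= 0.9186


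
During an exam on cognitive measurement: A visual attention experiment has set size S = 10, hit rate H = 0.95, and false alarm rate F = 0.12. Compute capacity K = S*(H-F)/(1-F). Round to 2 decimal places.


K = S * (H - F) / (1 - F)
H - F = 0.83
1 - F = 0.88
K = 10 * 0.83 / 0.88
= 9.43


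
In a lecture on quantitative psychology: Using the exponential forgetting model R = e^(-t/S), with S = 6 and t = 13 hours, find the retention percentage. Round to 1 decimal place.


R = e^(-t/S)
-t/S = -13/6 = -2.166667
R = e^(-2.166667) = 0.114559
Percentage = 0.114559 * 100
= 11.5


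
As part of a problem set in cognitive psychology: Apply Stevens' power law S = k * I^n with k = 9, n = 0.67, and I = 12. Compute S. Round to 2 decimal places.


S = 9 * 12^0.67
12^0.67 = 5.2851
S = 9 * 5.2851
= 47.57


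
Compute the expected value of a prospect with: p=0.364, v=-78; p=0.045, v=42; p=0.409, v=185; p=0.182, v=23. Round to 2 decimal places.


EU = sum(p_i * v_i)
0.364 * -78 = -28.392
0.045 * 42 = 1.89
0.409 * 185 = 75.665
0.182 * 23 = 4.186
EU = -28.392 + 1.89 + 75.665 + 4.186
= 53.35


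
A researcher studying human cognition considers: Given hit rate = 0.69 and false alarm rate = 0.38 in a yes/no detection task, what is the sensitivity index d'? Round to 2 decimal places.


d' = z(HR) - z(FAR)
z(0.69) = 0.4959
z(0.38) = -0.3055
d' = 0.4959 - -0.3055
= 0.80


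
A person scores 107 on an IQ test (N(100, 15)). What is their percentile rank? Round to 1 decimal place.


z = (IQ - mean) / SD
z = (107 - 100) / 15 = 0.4667
Percentile = Phi(0.4667) * 100
Phi(0.4667) = 0.679643
= 68.0


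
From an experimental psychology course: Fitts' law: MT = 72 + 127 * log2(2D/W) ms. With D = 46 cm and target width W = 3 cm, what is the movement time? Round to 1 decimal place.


MT = 72 + 127 * log2(2*46/3)
2D/W = 30.666667
log2(30.666667) = 4.9386
MT = 72 + 127 * 4.9386
= 699.2 ms


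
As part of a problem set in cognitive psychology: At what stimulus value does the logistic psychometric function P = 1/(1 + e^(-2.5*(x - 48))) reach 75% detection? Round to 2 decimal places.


At P = 0.75: 0.75 = 1/(1 + e^(-k*(x-x0)))
Solving: e^(-k*(x-x0)) = 1/3
x = x0 + ln(3)/k
ln(3) = 1.0986
x = 48 + 1.0986/2.5
= 48 + 0.4394
= 48.44


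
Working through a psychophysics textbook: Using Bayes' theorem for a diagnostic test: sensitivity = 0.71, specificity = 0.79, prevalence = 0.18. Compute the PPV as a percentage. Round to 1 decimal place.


PPV = (sens * prev) / (sens * prev + (1-spec) * (1-prev))
Numerator = 0.71 * 0.18 = 0.1278
P(positive and no disease) = (1 - spec) * (1 - prev) = (1 - 0.79) * (1 - 0.18) = 0.1722
Denominator = 0.1278 + 0.1722 = 0.3
PPV = 0.1278 / 0.3 = 0.426
As percentage = 42.6


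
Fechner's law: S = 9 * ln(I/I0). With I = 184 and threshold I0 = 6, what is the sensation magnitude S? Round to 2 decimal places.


S = 9 * ln(184/6)
I/I0 = 30.666667
ln(30.666667) = 3.4232
S = 9 * 3.4232
= 30.81


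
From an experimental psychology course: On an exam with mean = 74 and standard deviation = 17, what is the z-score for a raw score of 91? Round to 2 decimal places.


z = (X - mu) / sigma
= (91 - 74) / 17
= 17 / 17
= 1.00


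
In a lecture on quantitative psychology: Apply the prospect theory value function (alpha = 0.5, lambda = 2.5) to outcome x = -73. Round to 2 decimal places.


Since x = -73 < 0, use v(x) = -lambda*(-x)^alpha
(-x) = 73
73^0.5 = 8.544
v(-73) = -2.5 * 8.544
= -21.36


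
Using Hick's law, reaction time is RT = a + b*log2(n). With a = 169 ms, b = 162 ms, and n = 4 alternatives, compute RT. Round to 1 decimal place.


RT = 169 + 162 * log2(4)
log2(4) = 2.0
RT = 169 + 162 * 2.0
= 169 + 324.0
= 493.0 ms


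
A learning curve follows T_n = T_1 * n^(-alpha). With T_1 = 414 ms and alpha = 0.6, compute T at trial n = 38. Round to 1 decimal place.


T_n = 414 * 38^(-0.6)
38^(-0.6) = 0.112753
T_n = 414 * 0.112753
= 46.7 ms


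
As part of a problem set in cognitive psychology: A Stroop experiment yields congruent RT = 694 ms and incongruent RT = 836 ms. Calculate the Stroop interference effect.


Stroop effect = RT(incongruent) - RT(congruent)
= 836 - 694
= 142 ms


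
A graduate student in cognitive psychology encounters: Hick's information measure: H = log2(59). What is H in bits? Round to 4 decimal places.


H = log2(n)
H = log2(59)
= 5.8826


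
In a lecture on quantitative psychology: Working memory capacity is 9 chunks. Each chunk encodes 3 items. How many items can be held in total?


Total items = chunks * items_per_chunk
= 9 * 3
= 27


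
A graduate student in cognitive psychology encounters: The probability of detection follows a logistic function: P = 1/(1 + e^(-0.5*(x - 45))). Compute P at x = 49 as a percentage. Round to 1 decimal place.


P(x) = 1/(1 + e^(-0.5*(49 - 45)))
Exponent = -0.5 * 4 = -2.0
e^(-2.0) = 0.135335
P = 1/(1 + 0.135335) = 0.880797
Percentage = 88.1


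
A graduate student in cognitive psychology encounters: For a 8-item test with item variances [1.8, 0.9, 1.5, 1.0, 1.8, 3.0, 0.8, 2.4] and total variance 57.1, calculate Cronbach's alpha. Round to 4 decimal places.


alpha = (k/(k-1)) * (1 - sum(s_i^2)/s_total^2)
sum(item variances) = 13.2
k/(k-1) = 8/7 = 1.142857
1 - 13.2/57.1 = 1 - 0.231173 = 0.768827
alpha = 1.142857 * 0.768827
= 0.8787


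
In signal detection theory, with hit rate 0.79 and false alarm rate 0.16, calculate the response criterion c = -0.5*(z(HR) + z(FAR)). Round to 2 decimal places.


c = -0.5 * (z(HR) + z(FAR))
z(0.79) = 0.8064
z(0.16) = -0.9945
c = -0.5 * (0.8064 + -0.9945)
= -0.5 * -0.1881
= 0.09


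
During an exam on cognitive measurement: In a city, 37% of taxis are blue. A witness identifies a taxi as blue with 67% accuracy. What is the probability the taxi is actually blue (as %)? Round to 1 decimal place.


P(blue | says blue) = P(says blue | blue)*P(blue) / [P(says blue | blue)*P(blue) + P(says blue | not blue)*P(not blue)]
Numerator = 0.67 * 0.37 = 0.2479
False identification = 0.33 * 0.63 = 0.2079
P = 0.2479 / (0.2479 + 0.2079)
= 0.2479 / 0.4558
As percentage = 54.4


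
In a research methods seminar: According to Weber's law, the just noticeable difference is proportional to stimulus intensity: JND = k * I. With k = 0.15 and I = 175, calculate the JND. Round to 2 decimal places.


JND = k * I
JND = 0.15 * 175
= 26.25


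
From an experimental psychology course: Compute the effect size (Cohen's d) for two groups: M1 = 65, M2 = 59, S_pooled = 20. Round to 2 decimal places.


Cohen's d = (M1 - M2) / S_pooled
= (65 - 59) / 20
= 6 / 20
= 0.30


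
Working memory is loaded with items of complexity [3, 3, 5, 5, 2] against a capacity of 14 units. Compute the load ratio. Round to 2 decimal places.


Total complexity = 3 + 3 + 5 + 5 + 2 = 18
Load = total / capacity = 18 / 14
= 1.29


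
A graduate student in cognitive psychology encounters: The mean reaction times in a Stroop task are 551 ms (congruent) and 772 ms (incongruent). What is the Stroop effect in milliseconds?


Stroop effect = RT(incongruent) - RT(congruent)
= 772 - 551
= 221 ms


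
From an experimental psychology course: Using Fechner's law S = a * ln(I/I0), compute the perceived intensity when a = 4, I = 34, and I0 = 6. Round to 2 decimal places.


S = 4 * ln(34/6)
I/I0 = 5.666667
ln(5.666667) = 1.7346
S = 4 * 1.7346
= 6.94


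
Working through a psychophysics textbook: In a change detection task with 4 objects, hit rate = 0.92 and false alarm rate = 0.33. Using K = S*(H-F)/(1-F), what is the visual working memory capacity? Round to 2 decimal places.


K = S * (H - F) / (1 - F)
H - F = 0.59
1 - F = 0.67
K = 4 * 0.59 / 0.67
= 3.52


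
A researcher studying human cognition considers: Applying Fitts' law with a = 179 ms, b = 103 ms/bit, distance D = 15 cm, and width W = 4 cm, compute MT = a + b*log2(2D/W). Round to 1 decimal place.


MT = 179 + 103 * log2(2*15/4)
2D/W = 7.5
log2(7.5) = 2.9069
MT = 179 + 103 * 2.9069
= 478.4 ms


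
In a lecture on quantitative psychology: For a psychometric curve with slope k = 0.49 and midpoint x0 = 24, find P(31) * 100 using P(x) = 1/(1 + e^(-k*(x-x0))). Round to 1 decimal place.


P(x) = 1/(1 + e^(-0.49*(31 - 24)))
Exponent = -0.49 * 7 = -3.43
e^(-3.43) = 0.032387
P = 1/(1 + 0.032387) = 0.968629
Percentage = 96.9


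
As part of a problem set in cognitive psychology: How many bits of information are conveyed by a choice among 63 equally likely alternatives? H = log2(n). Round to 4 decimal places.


H = log2(n)
H = log2(63)
= 5.9773


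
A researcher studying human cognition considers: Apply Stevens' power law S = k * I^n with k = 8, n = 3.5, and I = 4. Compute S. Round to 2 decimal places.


S = 8 * 4^3.5
4^3.5 = 128.0
S = 8 * 128.0
= 1024.00


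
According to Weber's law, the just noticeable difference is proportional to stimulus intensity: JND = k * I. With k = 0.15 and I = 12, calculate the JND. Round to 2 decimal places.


JND = k * I
JND = 0.15 * 12
= 1.80


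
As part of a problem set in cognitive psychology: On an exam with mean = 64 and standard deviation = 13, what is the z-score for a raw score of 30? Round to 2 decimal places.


z = (X - mu) / sigma
= (30 - 64) / 13
= -34 / 13
= -2.62


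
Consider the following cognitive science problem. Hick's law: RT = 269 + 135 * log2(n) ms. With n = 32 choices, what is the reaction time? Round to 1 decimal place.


RT = 269 + 135 * log2(32)
log2(32) = 5.0
RT = 269 + 135 * 5.0
= 269 + 675.0
= 944.0 ms


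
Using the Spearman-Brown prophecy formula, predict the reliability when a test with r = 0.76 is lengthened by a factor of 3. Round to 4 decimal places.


r_new = n*r / (1 + (n-1)*r)
Numerator = 3 * 0.76 = 2.28
Denominator = 1 + 2 * 0.76 = 2.52
r_new = 2.28 / 2.52
= 0.9048


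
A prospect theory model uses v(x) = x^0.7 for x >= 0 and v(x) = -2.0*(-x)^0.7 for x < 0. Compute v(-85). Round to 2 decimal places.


Since x = -85 < 0, use v(x) = -lambda*(-x)^alpha
(-x) = 85
85^0.7 = 22.4178
v(-85) = -2.0 * 22.4178
= -44.84


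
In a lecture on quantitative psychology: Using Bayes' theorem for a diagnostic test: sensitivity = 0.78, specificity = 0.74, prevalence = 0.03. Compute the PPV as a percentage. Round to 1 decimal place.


PPV = (sens * prev) / (sens * prev + (1-spec) * (1-prev))
Numerator = 0.78 * 0.03 = 0.0234
P(positive and no disease) = (1 - spec) * (1 - prev) = (1 - 0.74) * (1 - 0.03) = 0.2522
Denominator = 0.0234 + 0.2522 = 0.2756
PPV = 0.0234 / 0.2756 = 0.084906
As percentage = 8.5


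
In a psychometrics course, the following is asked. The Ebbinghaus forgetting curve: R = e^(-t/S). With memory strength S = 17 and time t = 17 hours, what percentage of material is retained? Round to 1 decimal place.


R = e^(-t/S)
-t/S = -17/17 = -1.0
R = e^(-1.0) = 0.367879
Percentage = 0.367879 * 100
= 36.8


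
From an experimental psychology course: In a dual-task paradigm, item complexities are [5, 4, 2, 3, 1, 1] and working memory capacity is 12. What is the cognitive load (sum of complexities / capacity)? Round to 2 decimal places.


Total complexity = 5 + 4 + 2 + 3 + 1 + 1 = 16
Load = total / capacity = 16 / 12
= 1.33


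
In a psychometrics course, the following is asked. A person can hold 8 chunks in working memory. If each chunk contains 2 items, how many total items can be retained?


Total items = chunks * items_per_chunk
= 8 * 2
= 16


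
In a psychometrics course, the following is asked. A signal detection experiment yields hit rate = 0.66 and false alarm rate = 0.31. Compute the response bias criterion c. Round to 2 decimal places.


c = -0.5 * (z(HR) + z(FAR))
z(0.66) = 0.4125
z(0.31) = -0.4959
c = -0.5 * (0.4125 + -0.4959)
= -0.5 * -0.0834
= 0.04


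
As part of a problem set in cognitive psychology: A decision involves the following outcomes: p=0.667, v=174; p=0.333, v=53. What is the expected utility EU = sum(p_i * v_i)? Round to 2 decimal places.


EU = sum(p_i * v_i)
0.667 * 174 = 116.058
0.333 * 53 = 17.649
EU = 116.058 + 17.649
= 133.71


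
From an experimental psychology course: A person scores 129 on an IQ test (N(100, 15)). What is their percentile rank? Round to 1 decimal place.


z = (IQ - mean) / SD
z = (129 - 100) / 15 = 1.9333
Percentile = Phi(1.9333) * 100
Phi(1.9333) = 0.9734
= 97.3


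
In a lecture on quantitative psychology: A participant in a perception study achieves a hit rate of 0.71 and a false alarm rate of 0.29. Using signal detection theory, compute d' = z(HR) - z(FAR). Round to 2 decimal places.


d' = z(HR) - z(FAR)
z(0.71) = 0.5534
z(0.29) = -0.5534
d' = 0.5534 - -0.5534
= 1.11


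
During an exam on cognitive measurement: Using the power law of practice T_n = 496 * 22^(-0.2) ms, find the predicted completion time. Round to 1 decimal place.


T_n = 496 * 22^(-0.2)
22^(-0.2) = 0.538909
T_n = 496 * 0.538909
= 267.3 ms


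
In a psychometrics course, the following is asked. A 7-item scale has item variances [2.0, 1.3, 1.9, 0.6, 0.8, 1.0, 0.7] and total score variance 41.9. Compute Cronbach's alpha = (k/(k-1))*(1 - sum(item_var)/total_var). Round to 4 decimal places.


alpha = (k/(k-1)) * (1 - sum(s_i^2)/s_total^2)
sum(item variances) = 8.3
k/(k-1) = 7/6 = 1.166667
1 - 8.3/41.9 = 1 - 0.198091 = 0.801909
alpha = 1.166667 * 0.801909
= 0.9356


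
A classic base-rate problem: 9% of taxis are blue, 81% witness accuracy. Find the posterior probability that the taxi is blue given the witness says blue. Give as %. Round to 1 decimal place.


P(blue | says blue) = P(says blue | blue)*P(blue) / [P(says blue | blue)*P(blue) + P(says blue | not blue)*P(not blue)]
Numerator = 0.81 * 0.09 = 0.0729
False identification = 0.19 * 0.91 = 0.1729
P = 0.0729 / (0.0729 + 0.1729)
= 0.0729 / 0.2458
As percentage = 29.7


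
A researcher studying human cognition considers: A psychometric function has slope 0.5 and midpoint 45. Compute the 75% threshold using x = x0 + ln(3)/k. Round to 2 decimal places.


At P = 0.75: 0.75 = 1/(1 + e^(-k*(x-x0)))
Solving: e^(-k*(x-x0)) = 1/3
x = x0 + ln(3)/k
ln(3) = 1.0986
x = 45 + 1.0986/0.5
= 45 + 2.1972
= 47.20


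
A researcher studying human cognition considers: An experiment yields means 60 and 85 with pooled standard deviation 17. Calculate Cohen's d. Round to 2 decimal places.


Cohen's d = (M1 - M2) / S_pooled
= (60 - 85) / 17
= -25 / 17
= -1.47


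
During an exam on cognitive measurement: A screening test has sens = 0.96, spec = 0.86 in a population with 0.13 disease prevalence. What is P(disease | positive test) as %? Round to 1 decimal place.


PPV = (sens * prev) / (sens * prev + (1-spec) * (1-prev))
Numerator = 0.96 * 0.13 = 0.1248
P(positive and no disease) = (1 - spec) * (1 - prev) = (1 - 0.86) * (1 - 0.13) = 0.1218
Denominator = 0.1248 + 0.1218 = 0.2466
PPV = 0.1248 / 0.2466 = 0.506083
As percentage = 50.6


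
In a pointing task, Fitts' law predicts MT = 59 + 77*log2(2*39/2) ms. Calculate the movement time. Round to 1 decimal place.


MT = 59 + 77 * log2(2*39/2)
2D/W = 39.0
log2(39.0) = 5.2854
MT = 59 + 77 * 5.2854
= 466.0 ms


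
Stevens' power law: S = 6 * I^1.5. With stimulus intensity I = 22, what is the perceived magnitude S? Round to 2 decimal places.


S = 6 * 22^1.5
22^1.5 = 103.1891
S = 6 * 103.1891
= 619.13


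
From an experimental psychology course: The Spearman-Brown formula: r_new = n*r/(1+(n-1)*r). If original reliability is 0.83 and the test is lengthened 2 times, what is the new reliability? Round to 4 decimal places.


r_new = n*r / (1 + (n-1)*r)
Numerator = 2 * 0.83 = 1.66
Denominator = 1 + 1 * 0.83 = 1.83
r_new = 1.66 / 1.83
= 0.9071


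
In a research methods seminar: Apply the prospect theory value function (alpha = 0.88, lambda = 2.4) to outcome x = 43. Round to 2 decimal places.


Since x = 43 >= 0, use v(x) = x^0.88
43^0.88 = 27.3812
v(43) = 27.38


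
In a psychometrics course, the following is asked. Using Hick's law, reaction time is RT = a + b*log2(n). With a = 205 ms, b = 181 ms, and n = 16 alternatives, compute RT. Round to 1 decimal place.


RT = 205 + 181 * log2(16)
log2(16) = 4.0
RT = 205 + 181 * 4.0
= 205 + 724.0
= 929.0 ms


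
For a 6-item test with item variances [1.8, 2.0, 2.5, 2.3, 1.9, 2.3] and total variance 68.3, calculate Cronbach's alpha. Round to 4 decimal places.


alpha = (k/(k-1)) * (1 - sum(s_i^2)/s_total^2)
sum(item variances) = 12.8
k/(k-1) = 6/5 = 1.2
1 - 12.8/68.3 = 1 - 0.187408 = 0.812592
alpha = 1.2 * 0.812592
= 0.9751


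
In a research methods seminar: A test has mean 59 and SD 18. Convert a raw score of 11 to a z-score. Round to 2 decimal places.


z = (X - mu) / sigma
= (11 - 59) / 18
= -48 / 18
= -2.67


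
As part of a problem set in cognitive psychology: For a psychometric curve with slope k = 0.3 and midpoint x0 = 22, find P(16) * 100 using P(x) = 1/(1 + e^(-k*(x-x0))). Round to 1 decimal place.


P(x) = 1/(1 + e^(-0.3*(16 - 22)))
Exponent = -0.3 * -6 = 1.8
e^(1.8) = 6.049647
P = 1/(1 + 6.049647) = 0.141851
Percentage = 14.2


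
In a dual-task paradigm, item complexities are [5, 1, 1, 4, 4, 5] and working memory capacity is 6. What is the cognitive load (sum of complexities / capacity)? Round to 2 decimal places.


Total complexity = 5 + 1 + 1 + 4 + 4 + 5 = 20
Load = total / capacity = 20 / 6
= 3.33


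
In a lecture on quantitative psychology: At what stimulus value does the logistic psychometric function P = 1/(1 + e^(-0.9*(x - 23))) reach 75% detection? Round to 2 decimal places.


At P = 0.75: 0.75 = 1/(1 + e^(-k*(x-x0)))
Solving: e^(-k*(x-x0)) = 1/3
x = x0 + ln(3)/k
ln(3) = 1.0986
x = 23 + 1.0986/0.9
= 23 + 1.2207
= 24.22
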